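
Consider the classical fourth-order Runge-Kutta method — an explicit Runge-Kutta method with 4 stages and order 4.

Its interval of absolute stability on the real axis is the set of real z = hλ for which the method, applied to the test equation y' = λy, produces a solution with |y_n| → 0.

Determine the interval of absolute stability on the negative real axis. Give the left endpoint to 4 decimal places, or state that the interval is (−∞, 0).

z∈(-2.7853,0).

With y'=λy (z=hλ):
  order 4, 4-stage ⇒ R(z)=1+z+z^2/2+z^3/6+z^4/24
  (e.g. R(-1.14)=0.33325, |R|=0.33325)

Solve |R(x)|<1 on ℝ⁻.
x=-1.14: |R|=0.3332
|R(-2.93)|=1.2410 |R(-2.83)|=1.0695 |R(-2.05)|=0.3513
Bisect:
  x_lo=-3.4294 |R|=2.4922  x_hi=-0.1189 |R|=0.8879
  mid=-1.77415 |R|=0.28174 →hi
  mid=-2.60180 |R|=0.75680 →hi
  mid=-3.01562 |R|=1.40655 →lo
  mid=-2.80871 |R|=1.03588 →lo
  mid=-2.70525 |R|=0.88588 →hi
  mid=-2.75698 |R|=0.95815 →hi
  mid=-2.78285 |R|=0.99632 →hi
  ...
  [-2.78547,-2.78527] ⇒ x*=-2.7853
So |R|<1 on (-2.7853, 0).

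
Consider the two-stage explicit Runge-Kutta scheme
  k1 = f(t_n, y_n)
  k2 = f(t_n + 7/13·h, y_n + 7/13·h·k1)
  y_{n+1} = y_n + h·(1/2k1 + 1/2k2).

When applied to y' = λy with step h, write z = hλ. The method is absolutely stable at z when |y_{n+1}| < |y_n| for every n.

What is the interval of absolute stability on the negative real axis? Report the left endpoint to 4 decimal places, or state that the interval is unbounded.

z∈(-3.7143,0).

Test eqn y'=λy, z=hλ:
  k1=λy_n ⇒ h·k1=z·y_n;  k2=λ(1+7/13z)y_n ⇒ h·k2=z(1+7/13z)y_n
  y_{n+1}/y_n = 1 + 1/2z + 1/2z(1+7/13z) = 1 + z + 7/26z²
  R(z) = 1 + z + 7/26z².

Boundary: |R(x)|=1, x<0.
x=-0.82: |R|=0.3610
R=1: x+7/26x²=0 ⇒ x=−26/7=-3.7143; min R=1−1/(4·7/26)=0.0714>−1
Confirm numerically:
  x=-3.212: |R|=0.56564 <1
  x=-3.210: |R|=0.56418 <1
  x=-2.790: |R|=0.30572 <1
  x=-2.059: |R|=0.08240 <1
  x=-4.296: |R|=1.67282 >1
  x=-4.104: |R|=1.43060 >1
  x=-3.803: |R|=1.09083 >1
Interval (-3.7143, 0).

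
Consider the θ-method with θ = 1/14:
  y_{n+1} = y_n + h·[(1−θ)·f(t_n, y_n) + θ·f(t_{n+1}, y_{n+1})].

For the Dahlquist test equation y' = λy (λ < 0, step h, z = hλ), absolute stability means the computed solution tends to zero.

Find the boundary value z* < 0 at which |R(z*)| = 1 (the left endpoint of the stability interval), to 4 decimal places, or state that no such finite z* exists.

With y'=λy (z=hλ):
  y_{n+1} = y_n + z·[13/14·y_n + 1/14·y_{n+1}] ⇒ (1 − 1/14z)y_{n+1} = (1 + 13/14z)y_n
  R(z) = (1 + 13/14z)/(1 − 1/14z).

Find x<0 with |R(x)|<1.
x=-1.66: |R|=0.4840
R=−1: 1+13/14x = −1+1/14x ⇒ -6/7x=2 ⇒ x=2/(-6/7)=-2.3333
Confirm numerically:
  x=-1.527: |R|=0.37683 <1
  x=-1.193: |R|=0.09932 <1
  x=-1.072: |R|=0.00425 <1
  x=-2.427: |R|=1.06842 >1
  x=-2.380: |R|=1.03419 >1
Stable set (-2.3333, 0).

z* = -2.3333.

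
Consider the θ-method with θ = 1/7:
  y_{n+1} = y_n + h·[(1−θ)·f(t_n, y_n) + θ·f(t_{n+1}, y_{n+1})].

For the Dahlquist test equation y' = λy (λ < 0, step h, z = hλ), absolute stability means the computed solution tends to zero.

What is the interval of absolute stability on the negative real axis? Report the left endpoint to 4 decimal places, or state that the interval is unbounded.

On y'=λy, z=hλ:
  y_{n+1} = y_n + z·[6/7·y_n + 1/7·y_{n+1}] ⇒ (1 − 1/7z)y_{n+1} = (1 + 6/7z)y_n
  so R(z) = (1 + 6/7z)/(1 − 1/7z).

Need |R(x)|<1, x<0.
x=-1.6: |R|=0.3023
R=−1: 1+6/7x = −1+1/7x ⇒ -5/7x=2 ⇒ x=2/(-5/7)=-2.8000
Confirm numerically:
  x=-2.772: |R|=0.98567 <1
  x=-2.443: |R|=0.81097 <1
  x=-1.365: |R|=0.14226 <1
  x=-1.251: |R|=0.06133 <1
  x=-3.136: |R|=1.16575 >1
  x=-2.921: |R|=1.06098 >1
So |R|<1 on (-2.8000, 0).

(-2.8000, 0).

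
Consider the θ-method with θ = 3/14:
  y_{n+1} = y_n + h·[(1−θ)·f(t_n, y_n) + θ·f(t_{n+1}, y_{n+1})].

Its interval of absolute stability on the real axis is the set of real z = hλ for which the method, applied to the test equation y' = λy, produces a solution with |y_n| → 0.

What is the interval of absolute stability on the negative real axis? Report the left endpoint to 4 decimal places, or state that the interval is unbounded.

(-3.5000, 0).

Test eqn y'=λy, z=hλ:
  y_{n+1} = y_n + z·[11/14·y_n + 3/14·y_{n+1}] ⇒ (1 − 3/14z)y_{n+1} = (1 + 11/14z)y_n
  R(z) = (1 + 11/14z)/(1 − 3/14z).

Boundary: |R(x)|=1, x<0.
x=-1.33: |R|=0.0350
R=−1: 1+11/14x = −1+3/14x ⇒ -4/7x=2 ⇒ x=2/(-4/7)=-3.5000
Confirm numerically:
  x=-3.316: |R|=0.93853 <1
  x=-3.315: |R|=0.93819 <1
  x=-2.298: |R|=0.53977 <1
  x=-4.072: |R|=1.17455 >1
  x=-4.014: |R|=1.15790 >1
  x=-3.523: |R|=1.00749 >1
So |R|<1 on (-3.5000, 0).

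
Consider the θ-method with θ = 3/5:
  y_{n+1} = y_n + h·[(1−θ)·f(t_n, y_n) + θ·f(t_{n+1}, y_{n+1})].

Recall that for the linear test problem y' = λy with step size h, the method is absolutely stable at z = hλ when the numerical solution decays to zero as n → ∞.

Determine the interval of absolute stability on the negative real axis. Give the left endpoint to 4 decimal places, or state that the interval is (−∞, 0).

On y'=λy, z=hλ:
  y_{n+1} = y_n + z·[2/5·y_n + 3/5·y_{n+1}] ⇒ (1 − 3/5z)y_{n+1} = (1 + 2/5z)y_n
  R(z) = (1 + 2/5z)/(1 − 3/5z).

Boundary: |R(x)|=1, x<0.
x=-1.74: |R|=0.1487
x=-2: |R|=0.0909
x=-10: |R|=0.4286
x=-100: |R|=0.6393
θ=3/5≥1/2 ⇒ |1+2/5x|<|1−3/5x| ∀x<0 ⇒ stable on all of ℝ⁻.

interval (−∞, 0).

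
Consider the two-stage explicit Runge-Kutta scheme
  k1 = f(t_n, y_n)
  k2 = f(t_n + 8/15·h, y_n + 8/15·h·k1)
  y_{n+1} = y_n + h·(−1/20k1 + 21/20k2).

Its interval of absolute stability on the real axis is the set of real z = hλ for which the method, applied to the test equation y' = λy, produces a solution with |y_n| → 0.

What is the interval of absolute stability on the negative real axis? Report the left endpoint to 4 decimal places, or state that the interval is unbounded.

z∈(-1.7857,0).

Set f=λy, z=hλ:
  k1=λy_n ⇒ h·k1=z·y_n;  k2=λ(1+8/15z)y_n ⇒ h·k2=z(1+8/15z)y_n
  y_{n+1}/y_n = 1 − 1/20z + 21/20z(1+8/15z) = 1 + z + 14/25z²
  so R(z) = 1 + z + 14/25z².

Solve |R(x)|<1 on ℝ⁻.
x=-0.54: |R|=0.6233
R=1: x+14/25x²=0 ⇒ x=−25/14=-1.7857; min R=1−1/(4·14/25)=0.5536>−1
Confirm numerically:
  x=-1.556: |R|=0.79984 <1
  x=-1.450: |R|=0.72740 <1
  x=-1.203: |R|=0.60744 <1
  x=-0.877: |R|=0.55371 <1
  x=-2.089: |R|=1.35480 >1
  x=-2.072: |R|=1.33218 >1
  x=-1.887: |R|=1.10703 >1
So |R|<1 on (-1.7857, 0).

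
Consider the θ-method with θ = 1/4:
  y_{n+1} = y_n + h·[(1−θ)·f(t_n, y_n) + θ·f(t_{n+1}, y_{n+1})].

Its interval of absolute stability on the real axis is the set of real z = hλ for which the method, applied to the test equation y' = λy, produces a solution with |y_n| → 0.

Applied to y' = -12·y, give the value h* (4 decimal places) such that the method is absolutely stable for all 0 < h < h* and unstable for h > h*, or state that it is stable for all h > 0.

Test eqn y'=λy, z=hλ:
  y_{n+1} = y_n + z·[3/4·y_n + 1/4·y_{n+1}] ⇒ (1 − 1/4z)y_{n+1} = (1 + 3/4z)y_n
  Hence R(z) = (1 + 3/4z)/(1 − 1/4z).

Solve |R(x)|<1 on ℝ⁻.
x=-1: |R|=0.2000
R=−1: 1+3/4x = −1+1/4x ⇒ -1/2x=2 ⇒ x=2/(-1/2)=-4.0000
Confirm numerically:
  x=-3.084: |R|=0.74139 <1
  x=-2.900: |R|=0.68116 <1
  x=-2.354: |R|=0.48190 <1
  x=-1.756: |R|=0.22029 <1
  x=-4.505: |R|=1.11875 >1
  x=-4.442: |R|=1.10471 >1
So |R|<1 on (-4.0000, 0).

(-4.0000,0); λ=-12 ⇒ h* = (4)/12 = 0.3333.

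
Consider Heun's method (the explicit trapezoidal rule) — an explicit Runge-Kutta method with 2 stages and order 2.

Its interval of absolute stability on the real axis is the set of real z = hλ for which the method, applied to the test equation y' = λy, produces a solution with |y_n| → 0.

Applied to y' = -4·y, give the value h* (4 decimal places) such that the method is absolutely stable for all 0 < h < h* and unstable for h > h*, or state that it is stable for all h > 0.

Test eqn y'=λy, z=hλ:
  order 2, 2-stage ⇒ R(z)=1+z+z^2/2
  (e.g. R(-1.35)=0.56125, |R|=0.56125)

Need |R(x)|<1, x<0.
x=-1.35: |R|=0.5613
|R(-1.34)|=0.5578 |R(-1.25)|=0.5312 |R(-0.99)|=0.5000
Bisect:
  x_lo=-2.7659 |R|=2.0593  x_hi=-0.1458 |R|=0.8648
  mid=-1.45587 |R|=0.60391 →hi
  mid=-2.11090 |R|=1.11705 →lo
  mid=-1.78338 |R|=0.80685 →hi
  mid=-1.94714 |R|=0.94854 →hi
  mid=-2.02902 |R|=1.02944 →lo
  mid=-1.98808 |R|=0.98815 →hi
  mid=-2.00855 |R|=1.00859 →lo
  mid=-1.99832 |R|=0.99832 →hi
  mid=-2.00343 |R|=1.00344 →lo
  mid=-2.00088 |R|=1.00088 →lo
  ...
  [-2.00008,-1.99992] ⇒ x*=-2.0000
Interval (-2.0000, 0).

(-2.0000,0); λ=-4 ⇒ h* = 0.5000.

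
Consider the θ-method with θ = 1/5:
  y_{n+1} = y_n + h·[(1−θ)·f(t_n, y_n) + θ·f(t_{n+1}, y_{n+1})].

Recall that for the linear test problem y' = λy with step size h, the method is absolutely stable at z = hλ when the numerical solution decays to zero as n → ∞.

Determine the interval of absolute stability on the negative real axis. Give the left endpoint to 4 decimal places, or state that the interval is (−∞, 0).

(-3.3333, 0).

Test eqn y'=λy, z=hλ:
  y_{n+1} = y_n + z·[4/5·y_n + 1/5·y_{n+1}] ⇒ (1 − 1/5z)y_{n+1} = (1 + 4/5z)y_n
  ⇒ R(z) = (1 + 4/5z)/(1 − 1/5z).

Need |R(x)|<1, x<0.
x=-1.01: |R|=0.1597
R=−1: 1+4/5x = −1+1/5x ⇒ -3/5x=2 ⇒ x=2/(-3/5)=-3.3333
Confirm numerically:
  x=-2.729: |R|=0.76543 <1
  x=-1.992: |R|=0.42449 <1
  x=-1.356: |R|=0.06671 <1
  x=-3.891: |R|=1.18817 >1
  x=-3.474: |R|=1.04980 >1
So |R|<1 on (-3.3333, 0).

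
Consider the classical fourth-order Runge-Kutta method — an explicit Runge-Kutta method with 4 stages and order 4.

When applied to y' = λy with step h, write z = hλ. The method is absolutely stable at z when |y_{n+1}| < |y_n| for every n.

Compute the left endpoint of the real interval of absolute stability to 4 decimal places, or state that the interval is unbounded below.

Test eqn y'=λy, z=hλ:
  order 4, 4-stage ⇒ R(z)=1+z+z^2/2+z^3/6+z^4/24
  (e.g. R(-1.38)=0.28530, |R|=0.28530)

Solve |R(x)|<1 on ℝ⁻.
x=-1.38: |R|=0.2853
|R(-3.01)|=1.3951 |R(-2.36)|=0.5266 |R(-0.61)|=0.5440
Bisect:
  x_lo=-3.0939 |R|=1.5740  x_hi=-0.3270 |R|=0.7211
  mid=-1.71042 |R|=0.27498 →hi
  mid=-2.40214 |R|=0.56017 →hi
  mid=-2.74800 |R|=0.94522 →hi
  mid=-2.92093 |R|=1.22452 →lo
  mid=-2.83447 |R|=1.07671 →lo
  mid=-2.79124 |R|=1.00900 →lo
  mid=-2.76962 |R|=0.97662 →hi
  mid=-2.78043 |R|=0.99269 →hi
  ...
  [-2.78532,-2.78516] ⇒ x*=-2.7853
Stable set (-2.7853, 0).

z* = -2.7853.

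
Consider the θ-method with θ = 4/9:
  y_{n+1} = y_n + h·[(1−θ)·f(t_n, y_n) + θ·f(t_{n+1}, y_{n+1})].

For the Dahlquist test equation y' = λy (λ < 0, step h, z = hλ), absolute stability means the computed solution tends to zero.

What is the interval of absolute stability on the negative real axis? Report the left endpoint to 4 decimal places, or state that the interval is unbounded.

Set f=λy, z=hλ:
  y_{n+1} = y_n + z·[5/9·y_n + 4/9·y_{n+1}] ⇒ (1 − 4/9z)y_{n+1} = (1 + 5/9z)y_n
  R(z) = (1 + 5/9z)/(1 − 4/9z).

Need |R(x)|<1, x<0.
x=-1.34: |R|=0.1602
R=−1: 1+5/9x = −1+4/9x ⇒ -1/9x=2 ⇒ x=2/(-1/9)=-18.0000
Confirm numerically:
  x=-14.342: |R|=0.94488 <1
  x=-13.690: |R|=0.93240 <1
  x=-13.234: |R|=0.92305 <1
  x=-18.574: |R|=1.00689 >1
  x=-18.360: |R|=1.00437 >1
  x=-18.065: |R|=1.00080 >1
Stable set (-18.0000, 0).

z∈(-18.0000,0).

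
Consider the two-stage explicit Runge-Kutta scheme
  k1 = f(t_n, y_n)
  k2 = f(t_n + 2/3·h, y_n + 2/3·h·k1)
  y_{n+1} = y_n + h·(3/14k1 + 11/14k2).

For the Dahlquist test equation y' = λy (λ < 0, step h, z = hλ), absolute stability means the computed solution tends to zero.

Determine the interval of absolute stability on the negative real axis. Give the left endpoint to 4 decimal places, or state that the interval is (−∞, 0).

On y'=λy, z=hλ:
  k1=λy_n ⇒ h·k1=z·y_n;  k2=λ(1+2/3z)y_n ⇒ h·k2=z(1+2/3z)y_n
  y_{n+1}/y_n = 1 + 3/14z + 11/14z(1+2/3z) = 1 + z + 11/21z²
  Hence R(z) = 1 + z + 11/21z².

Solve |R(x)|<1 on ℝ⁻.
x=-1.43: |R|=0.6411
R=1: x+11/21x²=0 ⇒ x=−21/11=-1.9091; min R=1−1/(4·11/21)=0.5227>−1
Confirm numerically:
  x=-1.076: |R|=0.53045 <1
  x=-0.928: |R|=0.52310 <1
  x=-0.785: |R|=0.53778 <1
  x=-2.418: |R|=1.64457 >1
  x=-2.388: |R|=1.59905 >1
  x=-2.133: |R|=1.25017 >1
So |R|<1 on (-1.9091, 0).

(-1.9091, 0).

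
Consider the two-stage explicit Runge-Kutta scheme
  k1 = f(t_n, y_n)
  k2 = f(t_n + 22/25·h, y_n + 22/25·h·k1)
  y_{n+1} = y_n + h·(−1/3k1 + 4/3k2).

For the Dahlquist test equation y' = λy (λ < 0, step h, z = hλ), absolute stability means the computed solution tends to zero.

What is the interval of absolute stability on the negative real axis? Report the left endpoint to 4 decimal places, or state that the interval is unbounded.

With y'=λy (z=hλ):
  k1=λy_n ⇒ h·k1=z·y_n;  k2=λ(1+22/25z)y_n ⇒ h·k2=z(1+22/25z)y_n
  y_{n+1}/y_n = 1 − 1/3z + 4/3z(1+22/25z) = 1 + z + 88/75z²
  ⇒ R(z) = 1 + z + 88/75z².

Find x<0 with |R(x)|<1.
x=-0.57: |R|=0.8112
R=1: x+88/75x²=0 ⇒ x=−75/88=-0.8523; min R=1−1/(4·88/75)=0.7869>−1
Confirm numerically:
  x=-0.725: |R|=0.89173 <1
  x=-0.483: |R|=0.79073 <1
  x=-0.441: |R|=0.78719 <1
  x=-0.429: |R|=0.78694 <1
  x=-1.432: |R|=1.97407 >1
  x=-1.414: |R|=1.93196 >1
  x=-1.175: |R|=1.44493 >1
Interval (-0.8523, 0).

z∈(-0.8523,0).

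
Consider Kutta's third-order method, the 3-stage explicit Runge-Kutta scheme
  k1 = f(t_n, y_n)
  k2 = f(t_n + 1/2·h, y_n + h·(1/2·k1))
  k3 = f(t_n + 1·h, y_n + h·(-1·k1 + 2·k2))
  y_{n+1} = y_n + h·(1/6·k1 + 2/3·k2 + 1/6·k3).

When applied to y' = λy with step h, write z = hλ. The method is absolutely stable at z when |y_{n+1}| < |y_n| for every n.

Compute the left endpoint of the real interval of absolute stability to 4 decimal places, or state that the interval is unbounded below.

Set f=λy, z=hλ:
  order 3, 3-stage ⇒ R(z)=1+z+z^2/2+z^3/6
  (e.g. R(-1.07)=0.29828, |R|=0.29828)

Need |R(x)|<1, x<0.
x=-1.07: |R|=0.2983
|R(-0.83)|=0.4192 |R(-0.78)|=0.4451 |R(-0.55)|=0.5735
Bisect:
  x_lo=-3.1607 |R|=2.4283  x_hi=-0.3650 |R|=0.6935
  mid=-1.76286 |R|=0.12208 →hi
  mid=-2.46179 |R|=0.91816 →hi
  mid=-2.81125 |R|=1.56264 →lo
  mid=-2.63652 |R|=1.21542 →lo
  mid=-2.54915 |R|=1.06088 →lo
  mid=-2.50547 |R|=0.98808 →hi
  mid=-2.52731 |R|=1.02411 →lo
  ...
  [-2.51281,-2.51264] ⇒ x*=-2.5127
So |R|<1 on (-2.5127, 0).

z* = -2.5127.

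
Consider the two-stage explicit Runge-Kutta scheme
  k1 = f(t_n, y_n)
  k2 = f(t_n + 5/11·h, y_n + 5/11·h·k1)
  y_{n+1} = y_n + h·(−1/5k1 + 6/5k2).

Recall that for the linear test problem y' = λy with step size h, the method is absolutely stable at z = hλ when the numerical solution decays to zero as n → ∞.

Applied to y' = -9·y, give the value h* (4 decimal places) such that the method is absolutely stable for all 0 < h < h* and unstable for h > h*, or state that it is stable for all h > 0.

(-1.8333,0); λ=-9 ⇒ h* = (11/6)/9 = 0.2037.

On y'=λy, z=hλ:
  k1=λy_n ⇒ h·k1=z·y_n;  k2=λ(1+5/11z)y_n ⇒ h·k2=z(1+5/11z)y_n
  y_{n+1}/y_n = 1 − 1/5z + 6/5z(1+5/11z) = 1 + z + 6/11z²
  Hence R(z) = 1 + z + 6/11z².

Boundary: |R(x)|=1, x<0.
x=-1.26: |R|=0.6060
R=1: x+6/11x²=0 ⇒ x=−11/6=-1.8333; min R=1−1/(4·6/11)=0.5417>−1
Confirm numerically:
  x=-1.579: |R|=0.78095 <1
  x=-1.184: |R|=0.58065 <1
  x=-0.908: |R|=0.54171 <1
  x=-2.368: |R|=1.69059 >1
  x=-1.996: |R|=1.17710 >1
Interval (-1.8333, 0).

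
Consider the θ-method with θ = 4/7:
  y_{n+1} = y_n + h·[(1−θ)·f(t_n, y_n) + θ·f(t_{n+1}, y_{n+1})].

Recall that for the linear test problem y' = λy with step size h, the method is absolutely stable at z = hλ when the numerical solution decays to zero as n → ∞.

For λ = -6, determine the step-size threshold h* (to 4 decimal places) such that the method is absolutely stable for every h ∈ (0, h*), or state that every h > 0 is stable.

interval (−∞, 0). Any h>0 works for λ=-6.

With y'=λy (z=hλ):
  y_{n+1} = y_n + z·[3/7·y_n + 4/7·y_{n+1}] ⇒ (1 − 4/7z)y_{n+1} = (1 + 3/7z)y_n
  R(z) = (1 + 3/7z)/(1 − 4/7z).

Find x<0 with |R(x)|<1.
x=-1.28: |R|=0.2607
x=-2: |R|=0.0667
x=-10: |R|=0.4894
x=-100: |R|=0.7199
θ=4/7≥1/2 ⇒ |1+3/7x|<|1−4/7x| ∀x<0 ⇒ unbounded interval.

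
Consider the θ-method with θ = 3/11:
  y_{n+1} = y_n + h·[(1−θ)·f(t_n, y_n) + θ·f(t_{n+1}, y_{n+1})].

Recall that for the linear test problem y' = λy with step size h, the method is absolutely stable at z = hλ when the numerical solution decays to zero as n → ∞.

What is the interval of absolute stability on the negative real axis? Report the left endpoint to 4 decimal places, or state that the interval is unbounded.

(-4.4000, 0).

On y'=λy, z=hλ:
  y_{n+1} = y_n + z·[8/11·y_n + 3/11·y_{n+1}] ⇒ (1 − 3/11z)y_{n+1} = (1 + 8/11z)y_n
  Hence R(z) = (1 + 8/11z)/(1 − 3/11z).

Need |R(x)|<1, x<0.
x=-0.76: |R|=0.3705
R=−1: 1+8/11x = −1+3/11x ⇒ -5/11x=2 ⇒ x=2/(-5/11)=-4.4000
Confirm numerically:
  x=-4.053: |R|=0.92508 <1
  x=-3.391: |R|=0.76172 <1
  x=-1.955: |R|=0.27513 <1
  x=-4.939: |R|=1.10439 >1
  x=-4.611: |R|=1.04248 >1
Stable set (-4.4000, 0).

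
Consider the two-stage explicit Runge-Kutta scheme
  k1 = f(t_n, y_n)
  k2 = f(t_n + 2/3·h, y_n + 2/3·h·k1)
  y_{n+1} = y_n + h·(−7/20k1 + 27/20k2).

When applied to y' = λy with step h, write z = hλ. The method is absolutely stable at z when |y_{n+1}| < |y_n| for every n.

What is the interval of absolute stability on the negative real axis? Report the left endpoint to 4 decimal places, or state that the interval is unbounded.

(-1.1111, 0).

On y'=λy, z=hλ:
  k1=λy_n ⇒ h·k1=z·y_n;  k2=λ(1+2/3z)y_n ⇒ h·k2=z(1+2/3z)y_n
  y_{n+1}/y_n = 1 − 7/20z + 27/20z(1+2/3z) = 1 + z + 9/10z²
  Hence R(z) = 1 + z + 9/10z².

Boundary: |R(x)|=1, x<0.
x=-1.25: |R|=1.1562
R=1: x+9/10x²=0 ⇒ x=−10/9=-1.1111; min R=1−1/(4·9/10)=0.7222>−1
Confirm numerically:
  x=-0.983: |R|=0.88666 <1
  x=-0.563: |R|=0.72227 <1
  x=-0.526: |R|=0.72301 <1
  x=-0.511: |R|=0.72401 <1
  x=-1.546: |R|=1.60510 >1
  x=-1.320: |R|=1.24816 >1
  x=-1.143: |R|=1.03280 >1
So |R|<1 on (-1.1111, 0).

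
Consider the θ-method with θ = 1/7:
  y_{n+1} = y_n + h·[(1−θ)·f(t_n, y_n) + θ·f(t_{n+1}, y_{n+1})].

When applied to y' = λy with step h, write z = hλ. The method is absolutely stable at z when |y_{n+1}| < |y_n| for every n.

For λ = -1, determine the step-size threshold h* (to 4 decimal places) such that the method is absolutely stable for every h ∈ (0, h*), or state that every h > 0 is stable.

Test eqn y'=λy, z=hλ:
  y_{n+1} = y_n + z·[6/7·y_n + 1/7·y_{n+1}] ⇒ (1 − 1/7z)y_{n+1} = (1 + 6/7z)y_n
  Hence R(z) = (1 + 6/7z)/(1 − 1/7z).

Find x<0 with |R(x)|<1.
x=-0.86: |R|=0.2341
R=−1: 1+6/7x = −1+1/7x ⇒ -5/7x=2 ⇒ x=2/(-5/7)=-2.8000
Confirm numerically:
  x=-2.180: |R|=0.66231 <1
  x=-1.538: |R|=0.26095 <1
  x=-1.460: |R|=0.20804 <1
  x=-3.001: |R|=1.10049 >1
  x=-2.985: |R|=1.09264 >1
Stable set (-2.8000, 0).

(-2.8000,0); λ=-1 ⇒ h* = (14/5)/1 = 2.8000.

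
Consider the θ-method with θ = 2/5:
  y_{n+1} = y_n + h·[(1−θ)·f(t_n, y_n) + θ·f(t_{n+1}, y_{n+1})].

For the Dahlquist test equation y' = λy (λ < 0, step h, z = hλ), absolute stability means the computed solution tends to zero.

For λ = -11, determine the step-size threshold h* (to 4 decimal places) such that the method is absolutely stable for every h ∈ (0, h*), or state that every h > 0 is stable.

With y'=λy (z=hλ):
  y_{n+1} = y_n + z·[3/5·y_n + 2/5·y_{n+1}] ⇒ (1 − 2/5z)y_{n+1} = (1 + 3/5z)y_n
  ⇒ R(z) = (1 + 3/5z)/(1 − 2/5z).

Boundary: |R(x)|=1, x<0.
x=-0.87: |R|=0.3546
R=−1: 1+3/5x = −1+2/5x ⇒ -1/5x=2 ⇒ x=2/(-1/5)=-10.0000
Confirm numerically:
  x=-9.295: |R|=0.97011 <1
  x=-5.895: |R|=0.75551 <1
  x=-4.693: |R|=0.63110 <1
  x=-4.358: |R|=0.58866 <1
  x=-10.446: |R|=1.01723 >1
  x=-10.430: |R|=1.01663 >1
  x=-10.206: |R|=1.00811 >1
Interval (-10.0000, 0).

(-10.0000,0); λ=-11 ⇒ h* = (10)/11 = 0.9091.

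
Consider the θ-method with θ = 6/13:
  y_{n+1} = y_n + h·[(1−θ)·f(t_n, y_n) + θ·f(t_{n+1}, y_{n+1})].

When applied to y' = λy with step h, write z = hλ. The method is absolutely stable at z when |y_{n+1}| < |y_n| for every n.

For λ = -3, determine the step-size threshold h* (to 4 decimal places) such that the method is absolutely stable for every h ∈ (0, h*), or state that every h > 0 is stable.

(-26.0000,0); λ=-3 ⇒ h* = (26)/3 = 8.6667.

Set f=λy, z=hλ:
  y_{n+1} = y_n + z·[7/13·y_n + 6/13·y_{n+1}] ⇒ (1 − 6/13z)y_{n+1} = (1 + 7/13z)y_n
  Hence R(z) = (1 + 7/13z)/(1 − 6/13z).

Boundary: |R(x)|=1, x<0.
x=-1.58: |R|=0.0863
R=−1: 1+7/13x = −1+6/13x ⇒ -1/13x=2 ⇒ x=2/(-1/13)=-26.0000
Confirm numerically:
  x=-24.837: |R|=0.99282 <1
  x=-13.395: |R|=0.86500 <1
  x=-13.063: |R|=0.85842 <1
  x=-12.139: |R|=0.83851 <1
  x=-26.332: |R|=1.00194 >1
  x=-26.237: |R|=1.00139 >1
Interval (-26.0000, 0).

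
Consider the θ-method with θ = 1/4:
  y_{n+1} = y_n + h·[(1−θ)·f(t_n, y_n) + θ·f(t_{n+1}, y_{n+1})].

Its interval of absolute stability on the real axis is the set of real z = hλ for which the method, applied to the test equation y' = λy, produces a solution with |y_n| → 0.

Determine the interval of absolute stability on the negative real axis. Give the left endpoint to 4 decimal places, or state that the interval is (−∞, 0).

z∈(-4.0000,0).

With y'=λy (z=hλ):
  y_{n+1} = y_n + z·[3/4·y_n + 1/4·y_{n+1}] ⇒ (1 − 1/4z)y_{n+1} = (1 + 3/4z)y_n
  so R(z) = (1 + 3/4z)/(1 − 1/4z).

Need |R(x)|<1, x<0.
x=-0.42: |R|=0.6199
R=−1: 1+3/4x = −1+1/4x ⇒ -1/2x=2 ⇒ x=2/(-1/2)=-4.0000
Confirm numerically:
  x=-3.891: |R|=0.97237 <1
  x=-3.575: |R|=0.88779 <1
  x=-2.534: |R|=0.55127 <1
  x=-4.600: |R|=1.13953 >1
  x=-4.577: |R|=1.13455 >1
  x=-4.362: |R|=1.08658 >1
Interval (-4.0000, 0).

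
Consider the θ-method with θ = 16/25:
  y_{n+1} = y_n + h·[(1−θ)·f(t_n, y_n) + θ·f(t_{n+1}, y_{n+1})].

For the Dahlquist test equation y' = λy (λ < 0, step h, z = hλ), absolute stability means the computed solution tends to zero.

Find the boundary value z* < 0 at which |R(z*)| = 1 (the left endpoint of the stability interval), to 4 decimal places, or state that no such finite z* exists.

unbounded; (−∞, 0).

Set f=λy, z=hλ:
  y_{n+1} = y_n + z·[9/25·y_n + 16/25·y_{n+1}] ⇒ (1 − 16/25z)y_{n+1} = (1 + 9/25z)y_n
  Hence R(z) = (1 + 9/25z)/(1 − 16/25z).

Need |R(x)|<1, x<0.
x=-1.1: |R|=0.3545
x=-2: |R|=0.1228
x=-10: |R|=0.3514
x=-100: |R|=0.5385
θ=16/25≥1/2 ⇒ |1+9/25x|<|1−16/25x| ∀x<0 ⇒ unbounded interval.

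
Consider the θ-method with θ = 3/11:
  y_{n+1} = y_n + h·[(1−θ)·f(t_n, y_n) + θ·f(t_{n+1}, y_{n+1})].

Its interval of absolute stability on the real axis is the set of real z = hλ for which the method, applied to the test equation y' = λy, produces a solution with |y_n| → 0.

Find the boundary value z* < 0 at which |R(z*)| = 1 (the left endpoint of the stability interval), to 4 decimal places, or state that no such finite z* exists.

z* = -4.4000.

On y'=λy, z=hλ:
  y_{n+1} = y_n + z·[8/11·y_n + 3/11·y_{n+1}] ⇒ (1 − 3/11z)y_{n+1} = (1 + 8/11z)y_n
  R(z) = (1 + 8/11z)/(1 − 3/11z).

Find x<0 with |R(x)|<1.
x=-0.36: |R|=0.6722
R=−1: 1+8/11x = −1+3/11x ⇒ -5/11x=2 ⇒ x=2/(-5/11)=-4.4000
Confirm numerically:
  x=-4.115: |R|=0.93896 <1
  x=-3.303: |R|=0.73767 <1
  x=-2.469: |R|=0.47547 <1
  x=-4.932: |R|=1.10312 >1
  x=-4.683: |R|=1.05649 >1
Interval (-4.4000, 0).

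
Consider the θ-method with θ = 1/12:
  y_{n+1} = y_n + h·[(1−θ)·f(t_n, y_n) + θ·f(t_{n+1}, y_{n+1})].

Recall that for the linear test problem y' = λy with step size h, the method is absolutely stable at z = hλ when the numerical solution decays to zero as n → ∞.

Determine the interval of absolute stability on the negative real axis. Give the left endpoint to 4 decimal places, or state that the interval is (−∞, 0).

z∈(-2.4000,0).

On y'=λy, z=hλ:
  y_{n+1} = y_n + z·[11/12·y_n + 1/12·y_{n+1}] ⇒ (1 − 1/12z)y_{n+1} = (1 + 11/12z)y_n
  ⇒ R(z) = (1 + 11/12z)/(1 − 1/12z).

Solve |R(x)|<1 on ℝ⁻.
x=-1.56: |R|=0.3805
R=−1: 1+11/12x = −1+1/12x ⇒ -5/6x=2 ⇒ x=2/(-5/6)=-2.4000
Confirm numerically:
  x=-1.637: |R|=0.44049 <1
  x=-1.551: |R|=0.37348 <1
  x=-1.455: |R|=0.29766 <1
  x=-1.126: |R|=0.02941 <1
  x=-2.839: |R|=1.29584 >1
  x=-2.527: |R|=1.08742 >1
Stable set (-2.4000, 0).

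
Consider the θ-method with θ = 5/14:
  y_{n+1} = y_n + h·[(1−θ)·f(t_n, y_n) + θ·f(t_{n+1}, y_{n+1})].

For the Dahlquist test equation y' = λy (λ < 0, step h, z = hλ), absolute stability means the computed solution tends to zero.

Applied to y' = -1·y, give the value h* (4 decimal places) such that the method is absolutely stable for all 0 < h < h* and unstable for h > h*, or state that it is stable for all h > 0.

(-7.0000,0); λ=-1 ⇒ h* = (7)/1 = 7.0000.

On y'=λy, z=hλ:
  y_{n+1} = y_n + z·[9/14·y_n + 5/14·y_{n+1}] ⇒ (1 − 5/14z)y_{n+1} = (1 + 9/14z)y_n
  so R(z) = (1 + 9/14z)/(1 − 5/14z).

Solve |R(x)|<1 on ℝ⁻.
x=-1: |R|=0.2632
R=−1: 1+9/14x = −1+5/14x ⇒ -2/7x=2 ⇒ x=2/(-2/7)=-7.0000
Confirm numerically:
  x=-6.915: |R|=0.99300 <1
  x=-4.051: |R|=0.65564 <1
  x=-3.508: |R|=0.55713 <1
  x=-7.574: |R|=1.04426 >1
  x=-7.168: |R|=1.01348 >1
Stable set (-7.0000, 0).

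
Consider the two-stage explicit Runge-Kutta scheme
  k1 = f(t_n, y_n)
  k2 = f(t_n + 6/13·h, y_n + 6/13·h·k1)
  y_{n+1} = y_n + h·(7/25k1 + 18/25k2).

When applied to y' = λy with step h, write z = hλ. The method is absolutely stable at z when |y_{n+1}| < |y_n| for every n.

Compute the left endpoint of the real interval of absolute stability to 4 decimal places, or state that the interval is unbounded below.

left endpoint -3.0093.

On y'=λy, z=hλ:
  k1=λy_n ⇒ h·k1=z·y_n;  k2=λ(1+6/13z)y_n ⇒ h·k2=z(1+6/13z)y_n
  y_{n+1}/y_n = 1 + 7/25z + 18/25z(1+6/13z) = 1 + z + 108/325z²
  R(z) = 1 + z + 108/325z².

Solve |R(x)|<1 on ℝ⁻.
x=-1.21: |R|=0.2765
R=1: x+108/325x²=0 ⇒ x=−325/108=-3.0093; min R=1−1/(4·108/325)=0.2477>−1
Confirm numerically:
  x=-1.880: |R|=0.29451 <1
  x=-1.585: |R|=0.24983 <1
  x=-1.288: |R|=0.26328 <1
  x=-3.423: |R|=1.47063 >1
  x=-3.097: |R|=1.09030 >1
So |R|<1 on (-3.0093, 0).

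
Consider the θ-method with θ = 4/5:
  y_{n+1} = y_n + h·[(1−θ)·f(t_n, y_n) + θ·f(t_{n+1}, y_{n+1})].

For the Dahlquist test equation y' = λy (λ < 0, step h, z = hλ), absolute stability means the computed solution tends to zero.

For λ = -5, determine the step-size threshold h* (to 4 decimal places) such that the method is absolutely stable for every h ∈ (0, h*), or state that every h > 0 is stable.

interval (−∞, 0). Any h>0 works for λ=-5.

With y'=λy (z=hλ):
  y_{n+1} = y_n + z·[1/5·y_n + 4/5·y_{n+1}] ⇒ (1 − 4/5z)y_{n+1} = (1 + 1/5z)y_n
  so R(z) = (1 + 1/5z)/(1 − 4/5z).

Need |R(x)|<1, x<0.
x=-1.13: |R|=0.4065
x=-2: |R|=0.2308
x=-10: |R|=0.1111
x=-100: |R|=0.2346
θ=4/5≥1/2 ⇒ |1+1/5x|<|1−4/5x| ∀x<0 ⇒ unbounded interval.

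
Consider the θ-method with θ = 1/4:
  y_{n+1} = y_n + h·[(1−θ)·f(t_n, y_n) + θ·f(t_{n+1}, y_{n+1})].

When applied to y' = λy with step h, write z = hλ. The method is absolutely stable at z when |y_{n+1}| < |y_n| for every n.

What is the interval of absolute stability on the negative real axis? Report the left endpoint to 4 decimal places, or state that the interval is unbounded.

Test eqn y'=λy, z=hλ:
  y_{n+1} = y_n + z·[3/4·y_n + 1/4·y_{n+1}] ⇒ (1 − 1/4z)y_{n+1} = (1 + 3/4z)y_n
  Hence R(z) = (1 + 3/4z)/(1 − 1/4z).

Solve |R(x)|<1 on ℝ⁻.
x=-0.34: |R|=0.6866
R=−1: 1+3/4x = −1+1/4x ⇒ -1/2x=2 ⇒ x=2/(-1/2)=-4.0000
Confirm numerically:
  x=-3.896: |R|=0.97366 <1
  x=-3.011: |R|=0.71787 <1
  x=-2.525: |R|=0.54789 <1
  x=-4.407: |R|=1.09682 >1
  x=-4.161: |R|=1.03946 >1
  x=-4.133: |R|=1.03271 >1
Interval (-4.0000, 0).

(-4.0000, 0).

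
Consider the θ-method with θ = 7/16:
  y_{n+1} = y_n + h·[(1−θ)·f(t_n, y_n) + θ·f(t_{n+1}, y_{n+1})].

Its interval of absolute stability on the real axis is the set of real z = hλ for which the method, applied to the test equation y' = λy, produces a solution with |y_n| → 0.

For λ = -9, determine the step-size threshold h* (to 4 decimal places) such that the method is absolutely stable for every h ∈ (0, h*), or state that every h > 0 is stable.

(-16.0000,0); λ=-9 ⇒ h* = (16)/9 = 1.7778.

Set f=λy, z=hλ:
  y_{n+1} = y_n + z·[9/16·y_n + 7/16·y_{n+1}] ⇒ (1 − 7/16z)y_{n+1} = (1 + 9/16z)y_n
  ⇒ R(z) = (1 + 9/16z)/(1 − 7/16z).

Find x<0 with |R(x)|<1.
x=-1.61: |R|=0.0554
R=−1: 1+9/16x = −1+7/16x ⇒ -1/8x=2 ⇒ x=2/(-1/8)=-16.0000
Confirm numerically:
  x=-14.076: |R|=0.96640 <1
  x=-10.487: |R|=0.87668 <1
  x=-9.763: |R|=0.85210 <1
  x=-16.189: |R|=1.00292 >1
  x=-16.060: |R|=1.00093 >1
So |R|<1 on (-16.0000, 0).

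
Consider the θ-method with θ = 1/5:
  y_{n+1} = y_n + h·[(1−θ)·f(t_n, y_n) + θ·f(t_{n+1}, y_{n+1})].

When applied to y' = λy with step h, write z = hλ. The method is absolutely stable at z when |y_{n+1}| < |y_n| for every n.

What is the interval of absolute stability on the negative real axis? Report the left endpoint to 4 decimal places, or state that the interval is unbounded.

z∈(-3.3333,0).

Test eqn y'=λy, z=hλ:
  y_{n+1} = y_n + z·[4/5·y_n + 1/5·y_{n+1}] ⇒ (1 − 1/5z)y_{n+1} = (1 + 4/5z)y_n
  R(z) = (1 + 4/5z)/(1 − 1/5z).

Boundary: |R(x)|=1, x<0.
x=-1.37: |R|=0.0754
R=−1: 1+4/5x = −1+1/5x ⇒ -3/5x=2 ⇒ x=2/(-3/5)=-3.3333
Confirm numerically:
  x=-2.293: |R|=0.57206 <1
  x=-1.667: |R|=0.25019 <1
  x=-1.594: |R|=0.20867 <1
  x=-1.340: |R|=0.05678 <1
  x=-3.886: |R|=1.18659 >1
  x=-3.561: |R|=1.07978 >1
So |R|<1 on (-3.3333, 0).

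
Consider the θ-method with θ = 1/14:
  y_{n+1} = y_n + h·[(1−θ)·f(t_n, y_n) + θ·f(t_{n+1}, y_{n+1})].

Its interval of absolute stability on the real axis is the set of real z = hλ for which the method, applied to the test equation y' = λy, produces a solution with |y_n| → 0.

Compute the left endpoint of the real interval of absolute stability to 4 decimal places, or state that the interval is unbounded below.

Test eqn y'=λy, z=hλ:
  y_{n+1} = y_n + z·[13/14·y_n + 1/14·y_{n+1}] ⇒ (1 − 1/14z)y_{n+1} = (1 + 13/14z)y_n
  ⇒ R(z) = (1 + 13/14z)/(1 − 1/14z).

Find x<0 with |R(x)|<1.
x=-0.7: |R|=0.3333
R=−1: 1+13/14x = −1+1/14x ⇒ -6/7x=2 ⇒ x=2/(-6/7)=-2.3333
Confirm numerically:
  x=-2.150: |R|=0.86378 <1
  x=-1.378: |R|=0.25452 <1
  x=-1.064: |R|=0.01115 <1
  x=-2.915: |R|=1.41265 >1
  x=-2.572: |R|=1.17282 >1
  x=-2.541: |R|=1.15066 >1
So |R|<1 on (-2.3333, 0).

z* = -2.3333.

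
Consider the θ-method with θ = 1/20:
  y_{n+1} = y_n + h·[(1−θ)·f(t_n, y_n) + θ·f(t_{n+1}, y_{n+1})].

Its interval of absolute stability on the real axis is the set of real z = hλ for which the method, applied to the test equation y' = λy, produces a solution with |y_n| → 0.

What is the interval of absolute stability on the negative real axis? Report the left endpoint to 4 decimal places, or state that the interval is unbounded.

z∈(-2.2222,0).

With y'=λy (z=hλ):
  y_{n+1} = y_n + z·[19/20·y_n + 1/20·y_{n+1}] ⇒ (1 − 1/20z)y_{n+1} = (1 + 19/20z)y_n
  R(z) = (1 + 19/20z)/(1 − 1/20z).

Find x<0 with |R(x)|<1.
x=-1.39: |R|=0.2997
R=−1: 1+19/20x = −1+1/20x ⇒ -9/10x=2 ⇒ x=2/(-9/10)=-2.2222
Confirm numerically:
  x=-2.173: |R|=0.96004 <1
  x=-1.947: |R|=0.77427 <1
  x=-1.905: |R|=0.73933 <1
  x=-2.340: |R|=1.09490 >1
  x=-2.321: |R|=1.07966 >1
So |R|<1 on (-2.2222, 0).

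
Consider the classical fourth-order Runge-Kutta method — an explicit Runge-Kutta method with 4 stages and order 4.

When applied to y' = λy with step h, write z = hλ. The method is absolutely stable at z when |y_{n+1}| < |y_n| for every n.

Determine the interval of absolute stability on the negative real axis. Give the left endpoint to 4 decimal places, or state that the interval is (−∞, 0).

With y'=λy (z=hλ):
  order 4, 4-stage ⇒ R(z)=1+z+z^2/2+z^3/6+z^4/24
  (e.g. R(-0.83)=0.43893, |R|=0.43893)

Solve |R(x)|<1 on ℝ⁻.
x=-0.83: |R|=0.4389
|R(-2.82)|=1.0536 |R(-2.31)|=0.4901 |R(-1.39)|=0.2840
Bisect:
  x_lo=-3.5863 |R|=3.0492  x_hi=-0.3685 |R|=0.6918
  mid=-1.97737 |R|=0.32604 →hi
  mid=-2.78181 |R|=0.99476 →hi
  mid=-3.18403 |R|=1.78752 →lo
  mid=-2.98292 |R|=1.34120 →lo
  mid=-2.88237 |R|=1.15649 →lo
  mid=-2.83209 |R|=1.07287 →lo
  mid=-2.80695 |R|=1.03314 →lo
  mid=-2.79438 |R|=1.01378 →lo
  mid=-2.78809 |R|=1.00423 →lo
  mid=-2.78495 |R|=0.99949 →hi
  ...
  [-2.78534,-2.78515] ⇒ x*=-2.7853
Interval (-2.7853, 0).

z∈(-2.7853,0).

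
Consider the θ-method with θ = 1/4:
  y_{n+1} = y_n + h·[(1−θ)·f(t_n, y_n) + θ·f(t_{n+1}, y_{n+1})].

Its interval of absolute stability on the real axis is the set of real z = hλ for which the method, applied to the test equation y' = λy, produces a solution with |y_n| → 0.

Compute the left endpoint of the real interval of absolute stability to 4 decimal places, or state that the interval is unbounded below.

z* = -4.0000.

On y'=λy, z=hλ:
  y_{n+1} = y_n + z·[3/4·y_n + 1/4·y_{n+1}] ⇒ (1 − 1/4z)y_{n+1} = (1 + 3/4z)y_n
  Hence R(z) = (1 + 3/4z)/(1 − 1/4z).

Boundary: |R(x)|=1, x<0.
x=-1.55: |R|=0.1171
R=−1: 1+3/4x = −1+1/4x ⇒ -1/2x=2 ⇒ x=2/(-1/2)=-4.0000
Confirm numerically:
  x=-3.621: |R|=0.90054 <1
  x=-2.696: |R|=0.61051 <1
  x=-2.143: |R|=0.39541 <1
  x=-1.773: |R|=0.22848 <1
  x=-4.428: |R|=1.10157 >1
  x=-4.121: |R|=1.02980 >1
  x=-4.074: |R|=1.01833 >1
So |R|<1 on (-4.0000, 0).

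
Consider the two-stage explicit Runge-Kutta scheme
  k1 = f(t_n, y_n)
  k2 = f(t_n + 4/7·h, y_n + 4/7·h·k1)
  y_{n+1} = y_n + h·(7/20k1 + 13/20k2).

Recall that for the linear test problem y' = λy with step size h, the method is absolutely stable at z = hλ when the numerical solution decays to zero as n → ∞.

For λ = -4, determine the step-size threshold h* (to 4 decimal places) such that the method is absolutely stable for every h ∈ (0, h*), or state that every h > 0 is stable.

On y'=λy, z=hλ:
  k1=λy_n ⇒ h·k1=z·y_n;  k2=λ(1+4/7z)y_n ⇒ h·k2=z(1+4/7z)y_n
  y_{n+1}/y_n = 1 + 7/20z + 13/20z(1+4/7z) = 1 + z + 13/35z²
  ⇒ R(z) = 1 + z + 13/35z².

Solve |R(x)|<1 on ℝ⁻.
x=-1.48: |R|=0.3336
R=1: x+13/35x²=0 ⇒ x=−35/13=-2.6923; min R=1−1/(4·13/35)=0.3269>−1
Confirm numerically:
  x=-1.954: |R|=0.46416 <1
  x=-1.868: |R|=0.42807 <1
  x=-1.388: |R|=0.32757 <1
  x=-1.364: |R|=0.32704 <1
  x=-3.140: |R|=1.52214 >1
  x=-3.051: |R|=1.40648 >1
  x=-2.885: |R|=1.20648 >1
Stable set (-2.6923, 0).

(-2.6923,0); λ=-4 ⇒ h* = (35/13)/4 = 0.6731.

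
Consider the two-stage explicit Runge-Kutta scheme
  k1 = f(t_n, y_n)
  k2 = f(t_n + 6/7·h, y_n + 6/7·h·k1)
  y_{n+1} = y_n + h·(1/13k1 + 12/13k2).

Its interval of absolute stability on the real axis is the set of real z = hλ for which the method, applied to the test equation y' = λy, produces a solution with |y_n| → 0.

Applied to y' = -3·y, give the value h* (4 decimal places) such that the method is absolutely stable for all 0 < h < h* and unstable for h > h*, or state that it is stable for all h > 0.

(-1.2639,0); λ=-3 ⇒ h* = (91/72)/3 = 0.4213.

Set f=λy, z=hλ:
  k1=λy_n ⇒ h·k1=z·y_n;  k2=λ(1+6/7z)y_n ⇒ h·k2=z(1+6/7z)y_n
  y_{n+1}/y_n = 1 + 1/13z + 12/13z(1+6/7z) = 1 + z + 72/91z²
  ⇒ R(z) = 1 + z + 72/91z².

Need |R(x)|<1, x<0.
x=-1.59: |R|=1.4103
R=1: x+72/91x²=0 ⇒ x=−91/72=-1.2639; min R=1−1/(4·72/91)=0.6840>−1
Confirm numerically:
  x=-1.244: |R|=0.98042 <1
  x=-1.226: |R|=0.96325 <1
  x=-0.636: |R|=0.68404 <1
  x=-1.610: |R|=1.44089 >1
  x=-1.380: |R|=1.12678 >1
So |R|<1 on (-1.2639, 0).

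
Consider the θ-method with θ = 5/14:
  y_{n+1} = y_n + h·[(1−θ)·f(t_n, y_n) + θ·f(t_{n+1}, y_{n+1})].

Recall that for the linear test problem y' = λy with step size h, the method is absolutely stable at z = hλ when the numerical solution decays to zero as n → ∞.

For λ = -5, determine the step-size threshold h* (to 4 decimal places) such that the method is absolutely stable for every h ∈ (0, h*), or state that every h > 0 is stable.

On y'=λy, z=hλ:
  y_{n+1} = y_n + z·[9/14·y_n + 5/14·y_{n+1}] ⇒ (1 − 5/14z)y_{n+1} = (1 + 9/14z)y_n
  Hence R(z) = (1 + 9/14z)/(1 − 5/14z).

Find x<0 with |R(x)|<1.
x=-0.44: |R|=0.6198
R=−1: 1+9/14x = −1+5/14x ⇒ -2/7x=2 ⇒ x=2/(-2/7)=-7.0000
Confirm numerically:
  x=-6.060: |R|=0.91512 <1
  x=-5.918: |R|=0.90071 <1
  x=-5.556: |R|=0.86175 <1
  x=-2.899: |R|=0.42432 <1
  x=-7.349: |R|=1.02751 >1
  x=-7.341: |R|=1.02690 >1
  x=-7.050: |R|=1.00406 >1
Stable set (-7.0000, 0).

(-7.0000,0); λ=-5 ⇒ h* = (7)/5 = 1.4000.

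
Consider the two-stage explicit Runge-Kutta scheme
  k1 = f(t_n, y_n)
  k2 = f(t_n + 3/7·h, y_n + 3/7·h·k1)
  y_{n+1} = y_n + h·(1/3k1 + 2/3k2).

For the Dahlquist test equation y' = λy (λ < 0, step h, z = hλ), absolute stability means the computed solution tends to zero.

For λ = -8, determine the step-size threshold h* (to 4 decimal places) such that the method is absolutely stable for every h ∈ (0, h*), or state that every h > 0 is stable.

Test eqn y'=λy, z=hλ:
  k1=λy_n ⇒ h·k1=z·y_n;  k2=λ(1+3/7z)y_n ⇒ h·k2=z(1+3/7z)y_n
  y_{n+1}/y_n = 1 + 1/3z + 2/3z(1+3/7z) = 1 + z + 2/7z²
  Hence R(z) = 1 + z + 2/7z².

Find x<0 with |R(x)|<1.
x=-1.28: |R|=0.1881
R=1: x+2/7x²=0 ⇒ x=−7/2=-3.5000; min R=1−1/(4·2/7)=0.1250>−1
Confirm numerically:
  x=-2.669: |R|=0.36630 <1
  x=-2.481: |R|=0.27767 <1
  x=-1.412: |R|=0.15764 <1
  x=-3.951: |R|=1.50911 >1
  x=-3.529: |R|=1.02924 >1
Stable set (-3.5000, 0).

(-3.5000,0); λ=-8 ⇒ h* = (7/2)/8 = 0.4375.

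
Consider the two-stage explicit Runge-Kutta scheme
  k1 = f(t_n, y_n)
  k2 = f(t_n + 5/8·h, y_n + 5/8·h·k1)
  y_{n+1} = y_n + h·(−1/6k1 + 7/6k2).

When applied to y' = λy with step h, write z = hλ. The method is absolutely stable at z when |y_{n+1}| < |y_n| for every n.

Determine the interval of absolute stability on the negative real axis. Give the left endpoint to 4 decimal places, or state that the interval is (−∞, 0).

Set f=λy, z=hλ:
  k1=λy_n ⇒ h·k1=z·y_n;  k2=λ(1+5/8z)y_n ⇒ h·k2=z(1+5/8z)y_n
  y_{n+1}/y_n = 1 − 1/6z + 7/6z(1+5/8z) = 1 + z + 35/48z²
  so R(z) = 1 + z + 35/48z².

Need |R(x)|<1, x<0.
x=-0.85: |R|=0.6768
R=1: x+35/48x²=0 ⇒ x=−48/35=-1.3714; min R=1−1/(4·35/48)=0.6571>−1
Confirm numerically:
  x=-1.164: |R|=0.82394 <1
  x=-0.803: |R|=0.66717 <1
  x=-0.783: |R|=0.66404 <1
  x=-0.711: |R|=0.65761 <1
  x=-1.574: |R|=1.23249 >1
  x=-1.438: |R|=1.06980 >1
  x=-1.424: |R|=1.05459 >1
So |R|<1 on (-1.3714, 0).

z∈(-1.3714,0).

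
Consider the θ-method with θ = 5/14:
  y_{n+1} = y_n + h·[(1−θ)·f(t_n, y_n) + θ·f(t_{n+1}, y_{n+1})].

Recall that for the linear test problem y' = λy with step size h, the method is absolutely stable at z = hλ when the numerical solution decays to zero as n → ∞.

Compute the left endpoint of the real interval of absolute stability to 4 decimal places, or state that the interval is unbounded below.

On y'=λy, z=hλ:
  y_{n+1} = y_n + z·[9/14·y_n + 5/14·y_{n+1}] ⇒ (1 − 5/14z)y_{n+1} = (1 + 9/14z)y_n
  R(z) = (1 + 9/14z)/(1 − 5/14z).

Solve |R(x)|<1 on ℝ⁻.
x=-0.5: |R|=0.5758
R=−1: 1+9/14x = −1+5/14x ⇒ -2/7x=2 ⇒ x=2/(-2/7)=-7.0000
Confirm numerically:
  x=-6.915: |R|=0.99300 <1
  x=-5.374: |R|=0.84086 <1
  x=-3.721: |R|=0.59773 <1
  x=-3.652: |R|=0.58487 <1
  x=-7.529: |R|=1.04097 >1
  x=-7.146: |R|=1.01174 >1
So |R|<1 on (-7.0000, 0).

left endpoint -7.0000.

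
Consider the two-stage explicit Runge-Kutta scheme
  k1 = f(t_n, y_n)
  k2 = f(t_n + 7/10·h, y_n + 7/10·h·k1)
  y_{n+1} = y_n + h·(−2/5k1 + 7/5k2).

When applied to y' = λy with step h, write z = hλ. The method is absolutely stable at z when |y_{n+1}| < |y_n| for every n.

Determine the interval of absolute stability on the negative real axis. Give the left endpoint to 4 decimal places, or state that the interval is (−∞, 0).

On y'=λy, z=hλ:
  k1=λy_n ⇒ h·k1=z·y_n;  k2=λ(1+7/10z)y_n ⇒ h·k2=z(1+7/10z)y_n
  y_{n+1}/y_n = 1 − 2/5z + 7/5z(1+7/10z) = 1 + z + 49/50z²
  Hence R(z) = 1 + z + 49/50z².

Need |R(x)|<1, x<0.
x=-1.58: |R|=1.8665
R=1: x+49/50x²=0 ⇒ x=−50/49=-1.0204; min R=1−1/(4·49/50)=0.7449>−1
Confirm numerically:
  x=-0.882: |R|=0.88037 <1
  x=-0.709: |R|=0.78363 <1
  x=-0.625: |R|=0.75781 <1
  x=-1.602: |R|=1.91308 >1
  x=-1.536: |R|=1.77611 >1
  x=-1.380: |R|=1.48631 >1
So |R|<1 on (-1.0204, 0).

z∈(-1.0204,0).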